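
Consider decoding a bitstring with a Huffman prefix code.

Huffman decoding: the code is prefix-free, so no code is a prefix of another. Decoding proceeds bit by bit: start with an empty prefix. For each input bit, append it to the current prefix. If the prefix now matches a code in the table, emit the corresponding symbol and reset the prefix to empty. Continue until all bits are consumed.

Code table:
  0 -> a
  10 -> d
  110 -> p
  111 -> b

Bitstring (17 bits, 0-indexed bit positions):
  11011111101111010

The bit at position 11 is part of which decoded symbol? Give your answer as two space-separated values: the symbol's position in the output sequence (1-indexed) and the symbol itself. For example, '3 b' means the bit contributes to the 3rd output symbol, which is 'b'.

Bit 0: prefix='1' (no match yet)
Bit 1: prefix='11' (no match yet)
Bit 2: prefix='110' -> emit 'p', reset
Bit 3: prefix='1' (no match yet)
Bit 4: prefix='11' (no match yet)
Bit 5: prefix='111' -> emit 'b', reset
Bit 6: prefix='1' (no match yet)
Bit 7: prefix='11' (no match yet)
Bit 8: prefix='111' -> emit 'b', reset
Bit 9: prefix='0' -> emit 'a', reset
Bit 10: prefix='1' (no match yet)
Bit 11: prefix='11' (no match yet)
Bit 12: prefix='111' -> emit 'b', reset
Bit 13: prefix='1' (no match yet)
Bit 14: prefix='10' -> emit 'd', reset
Bit 15: prefix='1' (no match yet)

Answer: 5 b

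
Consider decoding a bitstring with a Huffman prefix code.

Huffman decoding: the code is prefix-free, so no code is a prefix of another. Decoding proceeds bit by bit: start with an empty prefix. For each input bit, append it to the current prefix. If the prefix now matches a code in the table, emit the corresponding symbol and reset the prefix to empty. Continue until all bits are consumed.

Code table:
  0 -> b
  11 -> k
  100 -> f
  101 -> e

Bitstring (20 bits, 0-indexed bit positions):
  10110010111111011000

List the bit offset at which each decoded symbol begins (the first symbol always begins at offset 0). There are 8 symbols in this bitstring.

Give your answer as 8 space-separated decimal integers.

Bit 0: prefix='1' (no match yet)
Bit 1: prefix='10' (no match yet)
Bit 2: prefix='101' -> emit 'e', reset
Bit 3: prefix='1' (no match yet)
Bit 4: prefix='10' (no match yet)
Bit 5: prefix='100' -> emit 'f', reset
Bit 6: prefix='1' (no match yet)
Bit 7: prefix='10' (no match yet)
Bit 8: prefix='101' -> emit 'e', reset
Bit 9: prefix='1' (no match yet)
Bit 10: prefix='11' -> emit 'k', reset
Bit 11: prefix='1' (no match yet)
Bit 12: prefix='11' -> emit 'k', reset
Bit 13: prefix='1' (no match yet)
Bit 14: prefix='10' (no match yet)
Bit 15: prefix='101' -> emit 'e', reset
Bit 16: prefix='1' (no match yet)
Bit 17: prefix='10' (no match yet)
Bit 18: prefix='100' -> emit 'f', reset
Bit 19: prefix='0' -> emit 'b', reset

Answer: 0 3 6 9 11 13 16 19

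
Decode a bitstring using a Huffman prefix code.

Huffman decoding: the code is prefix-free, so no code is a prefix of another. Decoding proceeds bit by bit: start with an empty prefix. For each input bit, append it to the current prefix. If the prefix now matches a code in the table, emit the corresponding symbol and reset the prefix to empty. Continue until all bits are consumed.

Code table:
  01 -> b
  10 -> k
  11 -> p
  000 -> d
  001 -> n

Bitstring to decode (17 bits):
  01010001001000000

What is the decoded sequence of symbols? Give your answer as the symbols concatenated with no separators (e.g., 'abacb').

Answer: bbdkbdd

Derivation:
Bit 0: prefix='0' (no match yet)
Bit 1: prefix='01' -> emit 'b', reset
Bit 2: prefix='0' (no match yet)
Bit 3: prefix='01' -> emit 'b', reset
Bit 4: prefix='0' (no match yet)
Bit 5: prefix='00' (no match yet)
Bit 6: prefix='000' -> emit 'd', reset
Bit 7: prefix='1' (no match yet)
Bit 8: prefix='10' -> emit 'k', reset
Bit 9: prefix='0' (no match yet)
Bit 10: prefix='01' -> emit 'b', reset
Bit 11: prefix='0' (no match yet)
Bit 12: prefix='00' (no match yet)
Bit 13: prefix='000' -> emit 'd', reset
Bit 14: prefix='0' (no match yet)
Bit 15: prefix='00' (no match yet)
Bit 16: prefix='000' -> emit 'd', reset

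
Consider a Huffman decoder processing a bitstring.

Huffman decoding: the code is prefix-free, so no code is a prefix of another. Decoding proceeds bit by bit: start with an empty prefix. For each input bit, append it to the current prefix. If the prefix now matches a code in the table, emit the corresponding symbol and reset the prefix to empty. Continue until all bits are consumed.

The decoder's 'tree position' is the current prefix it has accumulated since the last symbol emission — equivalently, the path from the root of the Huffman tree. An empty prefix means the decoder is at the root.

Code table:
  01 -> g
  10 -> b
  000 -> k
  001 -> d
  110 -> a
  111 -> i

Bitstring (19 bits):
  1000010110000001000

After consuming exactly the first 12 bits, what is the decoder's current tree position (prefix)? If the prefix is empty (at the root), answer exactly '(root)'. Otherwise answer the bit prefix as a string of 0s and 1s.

Answer: 00

Derivation:
Bit 0: prefix='1' (no match yet)
Bit 1: prefix='10' -> emit 'b', reset
Bit 2: prefix='0' (no match yet)
Bit 3: prefix='00' (no match yet)
Bit 4: prefix='000' -> emit 'k', reset
Bit 5: prefix='1' (no match yet)
Bit 6: prefix='10' -> emit 'b', reset
Bit 7: prefix='1' (no match yet)
Bit 8: prefix='11' (no match yet)
Bit 9: prefix='110' -> emit 'a', reset
Bit 10: prefix='0' (no match yet)
Bit 11: prefix='00' (no match yet)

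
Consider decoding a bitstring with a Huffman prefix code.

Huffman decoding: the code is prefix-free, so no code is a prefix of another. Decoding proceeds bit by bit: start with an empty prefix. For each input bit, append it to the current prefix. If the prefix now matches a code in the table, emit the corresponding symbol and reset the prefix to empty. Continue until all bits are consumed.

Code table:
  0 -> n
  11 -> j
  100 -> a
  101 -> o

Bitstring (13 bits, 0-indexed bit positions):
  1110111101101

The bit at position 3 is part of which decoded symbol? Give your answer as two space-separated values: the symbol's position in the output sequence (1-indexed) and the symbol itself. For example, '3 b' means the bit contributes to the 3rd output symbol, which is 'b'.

Bit 0: prefix='1' (no match yet)
Bit 1: prefix='11' -> emit 'j', reset
Bit 2: prefix='1' (no match yet)
Bit 3: prefix='10' (no match yet)
Bit 4: prefix='101' -> emit 'o', reset
Bit 5: prefix='1' (no match yet)
Bit 6: prefix='11' -> emit 'j', reset
Bit 7: prefix='1' (no match yet)

Answer: 2 o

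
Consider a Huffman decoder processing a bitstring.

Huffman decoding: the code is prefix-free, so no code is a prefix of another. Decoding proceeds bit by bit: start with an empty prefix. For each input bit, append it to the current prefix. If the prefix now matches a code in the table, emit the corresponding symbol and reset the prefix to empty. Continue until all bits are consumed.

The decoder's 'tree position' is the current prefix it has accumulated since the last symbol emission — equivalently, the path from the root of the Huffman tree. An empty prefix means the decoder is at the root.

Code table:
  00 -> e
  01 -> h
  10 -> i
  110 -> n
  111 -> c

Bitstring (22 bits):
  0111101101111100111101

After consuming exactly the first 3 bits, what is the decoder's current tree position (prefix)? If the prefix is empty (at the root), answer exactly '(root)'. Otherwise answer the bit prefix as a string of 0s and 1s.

Bit 0: prefix='0' (no match yet)
Bit 1: prefix='01' -> emit 'h', reset
Bit 2: prefix='1' (no match yet)

Answer: 1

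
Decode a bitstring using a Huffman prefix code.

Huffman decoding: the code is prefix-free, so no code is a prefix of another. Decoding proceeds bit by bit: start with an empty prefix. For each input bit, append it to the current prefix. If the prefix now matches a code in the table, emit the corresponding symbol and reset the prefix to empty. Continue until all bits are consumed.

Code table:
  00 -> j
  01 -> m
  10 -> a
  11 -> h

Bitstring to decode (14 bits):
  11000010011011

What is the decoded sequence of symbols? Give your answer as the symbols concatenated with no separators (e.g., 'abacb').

Answer: hjjamah

Derivation:
Bit 0: prefix='1' (no match yet)
Bit 1: prefix='11' -> emit 'h', reset
Bit 2: prefix='0' (no match yet)
Bit 3: prefix='00' -> emit 'j', reset
Bit 4: prefix='0' (no match yet)
Bit 5: prefix='00' -> emit 'j', reset
Bit 6: prefix='1' (no match yet)
Bit 7: prefix='10' -> emit 'a', reset
Bit 8: prefix='0' (no match yet)
Bit 9: prefix='01' -> emit 'm', reset
Bit 10: prefix='1' (no match yet)
Bit 11: prefix='10' -> emit 'a', reset
Bit 12: prefix='1' (no match yet)
Bit 13: prefix='11' -> emit 'h', reset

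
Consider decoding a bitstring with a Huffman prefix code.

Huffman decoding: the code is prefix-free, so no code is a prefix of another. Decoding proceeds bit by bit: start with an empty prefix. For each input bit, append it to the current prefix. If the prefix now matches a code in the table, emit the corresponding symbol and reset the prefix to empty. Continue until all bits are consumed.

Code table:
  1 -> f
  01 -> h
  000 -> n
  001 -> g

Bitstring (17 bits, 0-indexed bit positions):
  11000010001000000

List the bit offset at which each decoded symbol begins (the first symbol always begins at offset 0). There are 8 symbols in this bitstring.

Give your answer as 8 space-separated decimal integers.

Answer: 0 1 2 5 7 10 11 14

Derivation:
Bit 0: prefix='1' -> emit 'f', reset
Bit 1: prefix='1' -> emit 'f', reset
Bit 2: prefix='0' (no match yet)
Bit 3: prefix='00' (no match yet)
Bit 4: prefix='000' -> emit 'n', reset
Bit 5: prefix='0' (no match yet)
Bit 6: prefix='01' -> emit 'h', reset
Bit 7: prefix='0' (no match yet)
Bit 8: prefix='00' (no match yet)
Bit 9: prefix='000' -> emit 'n', reset
Bit 10: prefix='1' -> emit 'f', reset
Bit 11: prefix='0' (no match yet)
Bit 12: prefix='00' (no match yet)
Bit 13: prefix='000' -> emit 'n', reset
Bit 14: prefix='0' (no match yet)
Bit 15: prefix='00' (no match yet)
Bit 16: prefix='000' -> emit 'n', reset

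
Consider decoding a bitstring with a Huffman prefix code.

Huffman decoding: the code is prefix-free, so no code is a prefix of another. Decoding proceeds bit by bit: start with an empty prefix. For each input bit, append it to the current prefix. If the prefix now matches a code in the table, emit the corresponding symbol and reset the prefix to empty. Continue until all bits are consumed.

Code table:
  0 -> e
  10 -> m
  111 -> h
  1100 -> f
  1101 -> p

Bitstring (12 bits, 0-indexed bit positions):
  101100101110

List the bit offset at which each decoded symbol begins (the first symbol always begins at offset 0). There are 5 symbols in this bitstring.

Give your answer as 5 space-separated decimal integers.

Bit 0: prefix='1' (no match yet)
Bit 1: prefix='10' -> emit 'm', reset
Bit 2: prefix='1' (no match yet)
Bit 3: prefix='11' (no match yet)
Bit 4: prefix='110' (no match yet)
Bit 5: prefix='1100' -> emit 'f', reset
Bit 6: prefix='1' (no match yet)
Bit 7: prefix='10' -> emit 'm', reset
Bit 8: prefix='1' (no match yet)
Bit 9: prefix='11' (no match yet)
Bit 10: prefix='111' -> emit 'h', reset
Bit 11: prefix='0' -> emit 'e', reset

Answer: 0 2 6 8 11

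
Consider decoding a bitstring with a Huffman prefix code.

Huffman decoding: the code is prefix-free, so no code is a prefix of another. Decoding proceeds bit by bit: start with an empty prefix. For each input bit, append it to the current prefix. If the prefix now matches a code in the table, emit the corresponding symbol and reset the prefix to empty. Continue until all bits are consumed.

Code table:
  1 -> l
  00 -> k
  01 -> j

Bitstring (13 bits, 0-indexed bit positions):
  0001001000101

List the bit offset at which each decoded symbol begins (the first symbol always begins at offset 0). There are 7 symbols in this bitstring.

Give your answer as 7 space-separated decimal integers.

Bit 0: prefix='0' (no match yet)
Bit 1: prefix='00' -> emit 'k', reset
Bit 2: prefix='0' (no match yet)
Bit 3: prefix='01' -> emit 'j', reset
Bit 4: prefix='0' (no match yet)
Bit 5: prefix='00' -> emit 'k', reset
Bit 6: prefix='1' -> emit 'l', reset
Bit 7: prefix='0' (no match yet)
Bit 8: prefix='00' -> emit 'k', reset
Bit 9: prefix='0' (no match yet)
Bit 10: prefix='01' -> emit 'j', reset
Bit 11: prefix='0' (no match yet)
Bit 12: prefix='01' -> emit 'j', reset

Answer: 0 2 4 6 7 9 11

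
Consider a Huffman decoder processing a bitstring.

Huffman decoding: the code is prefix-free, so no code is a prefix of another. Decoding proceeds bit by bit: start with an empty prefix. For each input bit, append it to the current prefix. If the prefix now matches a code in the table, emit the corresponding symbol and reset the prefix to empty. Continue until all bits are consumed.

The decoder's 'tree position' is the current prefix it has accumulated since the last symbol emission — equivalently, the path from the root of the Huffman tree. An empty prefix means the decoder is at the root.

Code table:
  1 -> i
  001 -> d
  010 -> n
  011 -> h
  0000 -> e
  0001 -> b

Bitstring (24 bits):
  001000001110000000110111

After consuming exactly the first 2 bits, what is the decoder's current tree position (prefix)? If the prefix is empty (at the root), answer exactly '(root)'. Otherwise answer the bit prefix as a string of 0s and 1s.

Answer: 00

Derivation:
Bit 0: prefix='0' (no match yet)
Bit 1: prefix='00' (no match yet)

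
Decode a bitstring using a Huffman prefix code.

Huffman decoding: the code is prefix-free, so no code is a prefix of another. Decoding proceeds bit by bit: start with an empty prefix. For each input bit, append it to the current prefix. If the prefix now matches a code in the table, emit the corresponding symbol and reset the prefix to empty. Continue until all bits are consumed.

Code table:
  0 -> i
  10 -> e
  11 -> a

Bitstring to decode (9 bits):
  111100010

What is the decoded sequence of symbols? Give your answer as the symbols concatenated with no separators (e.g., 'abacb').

Bit 0: prefix='1' (no match yet)
Bit 1: prefix='11' -> emit 'a', reset
Bit 2: prefix='1' (no match yet)
Bit 3: prefix='11' -> emit 'a', reset
Bit 4: prefix='0' -> emit 'i', reset
Bit 5: prefix='0' -> emit 'i', reset
Bit 6: prefix='0' -> emit 'i', reset
Bit 7: prefix='1' (no match yet)
Bit 8: prefix='10' -> emit 'e', reset

Answer: aaiiie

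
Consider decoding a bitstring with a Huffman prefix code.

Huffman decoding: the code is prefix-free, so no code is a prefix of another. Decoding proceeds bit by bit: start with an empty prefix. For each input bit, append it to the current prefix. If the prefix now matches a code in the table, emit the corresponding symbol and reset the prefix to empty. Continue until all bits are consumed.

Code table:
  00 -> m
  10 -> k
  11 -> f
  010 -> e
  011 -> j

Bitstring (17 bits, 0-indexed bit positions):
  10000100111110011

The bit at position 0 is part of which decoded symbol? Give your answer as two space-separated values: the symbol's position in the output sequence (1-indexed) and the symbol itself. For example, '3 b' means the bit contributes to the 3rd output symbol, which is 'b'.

Answer: 1 k

Derivation:
Bit 0: prefix='1' (no match yet)
Bit 1: prefix='10' -> emit 'k', reset
Bit 2: prefix='0' (no match yet)
Bit 3: prefix='00' -> emit 'm', reset
Bit 4: prefix='0' (no match yet)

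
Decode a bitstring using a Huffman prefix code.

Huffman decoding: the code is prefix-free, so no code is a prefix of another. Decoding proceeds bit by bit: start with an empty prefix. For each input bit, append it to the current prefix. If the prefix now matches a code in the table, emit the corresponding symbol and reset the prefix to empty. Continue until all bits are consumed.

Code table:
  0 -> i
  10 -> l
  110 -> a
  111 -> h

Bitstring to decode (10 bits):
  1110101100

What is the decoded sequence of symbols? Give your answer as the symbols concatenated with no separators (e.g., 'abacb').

Bit 0: prefix='1' (no match yet)
Bit 1: prefix='11' (no match yet)
Bit 2: prefix='111' -> emit 'h', reset
Bit 3: prefix='0' -> emit 'i', reset
Bit 4: prefix='1' (no match yet)
Bit 5: prefix='10' -> emit 'l', reset
Bit 6: prefix='1' (no match yet)
Bit 7: prefix='11' (no match yet)
Bit 8: prefix='110' -> emit 'a', reset
Bit 9: prefix='0' -> emit 'i', reset

Answer: hilai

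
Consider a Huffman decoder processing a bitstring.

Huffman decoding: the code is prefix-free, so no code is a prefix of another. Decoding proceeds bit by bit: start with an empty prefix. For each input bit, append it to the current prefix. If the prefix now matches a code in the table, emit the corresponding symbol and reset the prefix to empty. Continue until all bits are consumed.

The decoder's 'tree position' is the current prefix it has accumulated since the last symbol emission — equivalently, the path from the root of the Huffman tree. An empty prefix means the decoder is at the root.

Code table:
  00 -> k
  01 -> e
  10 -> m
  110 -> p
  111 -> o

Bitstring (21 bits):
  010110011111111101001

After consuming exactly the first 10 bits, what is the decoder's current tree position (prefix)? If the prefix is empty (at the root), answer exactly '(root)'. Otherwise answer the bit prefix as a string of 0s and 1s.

Bit 0: prefix='0' (no match yet)
Bit 1: prefix='01' -> emit 'e', reset
Bit 2: prefix='0' (no match yet)
Bit 3: prefix='01' -> emit 'e', reset
Bit 4: prefix='1' (no match yet)
Bit 5: prefix='10' -> emit 'm', reset
Bit 6: prefix='0' (no match yet)
Bit 7: prefix='01' -> emit 'e', reset
Bit 8: prefix='1' (no match yet)
Bit 9: prefix='11' (no match yet)

Answer: 11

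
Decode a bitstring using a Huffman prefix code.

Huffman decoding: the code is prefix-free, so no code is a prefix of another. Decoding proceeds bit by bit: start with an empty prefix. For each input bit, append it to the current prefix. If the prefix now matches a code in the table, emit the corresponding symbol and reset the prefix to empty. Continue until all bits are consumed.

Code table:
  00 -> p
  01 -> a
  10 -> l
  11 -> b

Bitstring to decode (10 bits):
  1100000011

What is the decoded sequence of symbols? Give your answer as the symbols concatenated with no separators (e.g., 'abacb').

Answer: bpppb

Derivation:
Bit 0: prefix='1' (no match yet)
Bit 1: prefix='11' -> emit 'b', reset
Bit 2: prefix='0' (no match yet)
Bit 3: prefix='00' -> emit 'p', reset
Bit 4: prefix='0' (no match yet)
Bit 5: prefix='00' -> emit 'p', reset
Bit 6: prefix='0' (no match yet)
Bit 7: prefix='00' -> emit 'p', reset
Bit 8: prefix='1' (no match yet)
Bit 9: prefix='11' -> emit 'b', reset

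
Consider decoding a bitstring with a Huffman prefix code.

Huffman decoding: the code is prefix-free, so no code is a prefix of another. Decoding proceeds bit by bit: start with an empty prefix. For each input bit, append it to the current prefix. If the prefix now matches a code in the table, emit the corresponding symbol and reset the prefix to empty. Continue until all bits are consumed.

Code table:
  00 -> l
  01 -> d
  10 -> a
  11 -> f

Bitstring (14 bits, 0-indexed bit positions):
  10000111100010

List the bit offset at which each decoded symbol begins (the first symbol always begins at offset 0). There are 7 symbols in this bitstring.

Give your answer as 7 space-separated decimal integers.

Bit 0: prefix='1' (no match yet)
Bit 1: prefix='10' -> emit 'a', reset
Bit 2: prefix='0' (no match yet)
Bit 3: prefix='00' -> emit 'l', reset
Bit 4: prefix='0' (no match yet)
Bit 5: prefix='01' -> emit 'd', reset
Bit 6: prefix='1' (no match yet)
Bit 7: prefix='11' -> emit 'f', reset
Bit 8: prefix='1' (no match yet)
Bit 9: prefix='10' -> emit 'a', reset
Bit 10: prefix='0' (no match yet)
Bit 11: prefix='00' -> emit 'l', reset
Bit 12: prefix='1' (no match yet)
Bit 13: prefix='10' -> emit 'a', reset

Answer: 0 2 4 6 8 10 12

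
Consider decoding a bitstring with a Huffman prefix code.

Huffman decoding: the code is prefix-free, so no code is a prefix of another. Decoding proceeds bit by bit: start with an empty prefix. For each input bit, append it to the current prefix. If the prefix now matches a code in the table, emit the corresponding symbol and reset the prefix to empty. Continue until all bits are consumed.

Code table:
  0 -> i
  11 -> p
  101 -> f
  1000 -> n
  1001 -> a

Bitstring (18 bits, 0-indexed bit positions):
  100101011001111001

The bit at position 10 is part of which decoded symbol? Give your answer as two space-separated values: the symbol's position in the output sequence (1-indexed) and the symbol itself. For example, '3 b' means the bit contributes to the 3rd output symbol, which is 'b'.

Answer: 4 a

Derivation:
Bit 0: prefix='1' (no match yet)
Bit 1: prefix='10' (no match yet)
Bit 2: prefix='100' (no match yet)
Bit 3: prefix='1001' -> emit 'a', reset
Bit 4: prefix='0' -> emit 'i', reset
Bit 5: prefix='1' (no match yet)
Bit 6: prefix='10' (no match yet)
Bit 7: prefix='101' -> emit 'f', reset
Bit 8: prefix='1' (no match yet)
Bit 9: prefix='10' (no match yet)
Bit 10: prefix='100' (no match yet)
Bit 11: prefix='1001' -> emit 'a', reset
Bit 12: prefix='1' (no match yet)
Bit 13: prefix='11' -> emit 'p', reset
Bit 14: prefix='1' (no match yet)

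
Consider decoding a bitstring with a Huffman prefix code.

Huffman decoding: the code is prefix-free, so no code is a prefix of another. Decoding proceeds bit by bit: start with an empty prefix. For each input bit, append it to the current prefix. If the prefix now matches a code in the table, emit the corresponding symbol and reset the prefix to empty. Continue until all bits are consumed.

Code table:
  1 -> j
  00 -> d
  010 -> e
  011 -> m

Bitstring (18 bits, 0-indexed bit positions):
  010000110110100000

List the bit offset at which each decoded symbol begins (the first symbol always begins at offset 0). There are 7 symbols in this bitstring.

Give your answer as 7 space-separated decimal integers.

Answer: 0 3 5 8 11 14 16

Derivation:
Bit 0: prefix='0' (no match yet)
Bit 1: prefix='01' (no match yet)
Bit 2: prefix='010' -> emit 'e', reset
Bit 3: prefix='0' (no match yet)
Bit 4: prefix='00' -> emit 'd', reset
Bit 5: prefix='0' (no match yet)
Bit 6: prefix='01' (no match yet)
Bit 7: prefix='011' -> emit 'm', reset
Bit 8: prefix='0' (no match yet)
Bit 9: prefix='01' (no match yet)
Bit 10: prefix='011' -> emit 'm', reset
Bit 11: prefix='0' (no match yet)
Bit 12: prefix='01' (no match yet)
Bit 13: prefix='010' -> emit 'e', reset
Bit 14: prefix='0' (no match yet)
Bit 15: prefix='00' -> emit 'd', reset
Bit 16: prefix='0' (no match yet)
Bit 17: prefix='00' -> emit 'd', reset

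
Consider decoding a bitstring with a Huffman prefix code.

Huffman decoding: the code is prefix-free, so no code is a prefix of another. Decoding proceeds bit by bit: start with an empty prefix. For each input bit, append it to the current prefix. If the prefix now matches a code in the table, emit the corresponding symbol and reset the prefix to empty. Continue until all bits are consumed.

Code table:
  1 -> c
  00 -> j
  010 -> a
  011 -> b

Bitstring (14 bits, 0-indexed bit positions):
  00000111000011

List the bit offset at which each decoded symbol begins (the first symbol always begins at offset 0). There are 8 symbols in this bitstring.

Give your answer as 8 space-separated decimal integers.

Answer: 0 2 4 7 8 10 12 13

Derivation:
Bit 0: prefix='0' (no match yet)
Bit 1: prefix='00' -> emit 'j', reset
Bit 2: prefix='0' (no match yet)
Bit 3: prefix='00' -> emit 'j', reset
Bit 4: prefix='0' (no match yet)
Bit 5: prefix='01' (no match yet)
Bit 6: prefix='011' -> emit 'b', reset
Bit 7: prefix='1' -> emit 'c', reset
Bit 8: prefix='0' (no match yet)
Bit 9: prefix='00' -> emit 'j', reset
Bit 10: prefix='0' (no match yet)
Bit 11: prefix='00' -> emit 'j', reset
Bit 12: prefix='1' -> emit 'c', reset
Bit 13: prefix='1' -> emit 'c', reset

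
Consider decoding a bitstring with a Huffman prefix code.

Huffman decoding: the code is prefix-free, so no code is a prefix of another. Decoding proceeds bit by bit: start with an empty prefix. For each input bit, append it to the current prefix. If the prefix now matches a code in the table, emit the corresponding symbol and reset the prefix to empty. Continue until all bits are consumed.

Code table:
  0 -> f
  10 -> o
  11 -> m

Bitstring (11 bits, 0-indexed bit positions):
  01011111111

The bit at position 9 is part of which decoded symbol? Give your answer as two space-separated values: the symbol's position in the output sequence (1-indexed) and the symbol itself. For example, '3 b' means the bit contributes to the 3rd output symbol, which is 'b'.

Answer: 6 m

Derivation:
Bit 0: prefix='0' -> emit 'f', reset
Bit 1: prefix='1' (no match yet)
Bit 2: prefix='10' -> emit 'o', reset
Bit 3: prefix='1' (no match yet)
Bit 4: prefix='11' -> emit 'm', reset
Bit 5: prefix='1' (no match yet)
Bit 6: prefix='11' -> emit 'm', reset
Bit 7: prefix='1' (no match yet)
Bit 8: prefix='11' -> emit 'm', reset
Bit 9: prefix='1' (no match yet)
Bit 10: prefix='11' -> emit 'm', reset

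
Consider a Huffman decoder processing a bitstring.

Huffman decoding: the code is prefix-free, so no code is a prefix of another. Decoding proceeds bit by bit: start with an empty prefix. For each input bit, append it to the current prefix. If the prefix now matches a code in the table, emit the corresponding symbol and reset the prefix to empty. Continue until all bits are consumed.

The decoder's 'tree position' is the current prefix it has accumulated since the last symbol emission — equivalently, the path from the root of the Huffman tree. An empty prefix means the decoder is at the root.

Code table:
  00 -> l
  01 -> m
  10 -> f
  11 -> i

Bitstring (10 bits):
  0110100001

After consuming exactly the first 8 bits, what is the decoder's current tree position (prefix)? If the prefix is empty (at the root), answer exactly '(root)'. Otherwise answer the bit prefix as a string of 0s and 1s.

Bit 0: prefix='0' (no match yet)
Bit 1: prefix='01' -> emit 'm', reset
Bit 2: prefix='1' (no match yet)
Bit 3: prefix='10' -> emit 'f', reset
Bit 4: prefix='1' (no match yet)
Bit 5: prefix='10' -> emit 'f', reset
Bit 6: prefix='0' (no match yet)
Bit 7: prefix='00' -> emit 'l', reset

Answer: (root)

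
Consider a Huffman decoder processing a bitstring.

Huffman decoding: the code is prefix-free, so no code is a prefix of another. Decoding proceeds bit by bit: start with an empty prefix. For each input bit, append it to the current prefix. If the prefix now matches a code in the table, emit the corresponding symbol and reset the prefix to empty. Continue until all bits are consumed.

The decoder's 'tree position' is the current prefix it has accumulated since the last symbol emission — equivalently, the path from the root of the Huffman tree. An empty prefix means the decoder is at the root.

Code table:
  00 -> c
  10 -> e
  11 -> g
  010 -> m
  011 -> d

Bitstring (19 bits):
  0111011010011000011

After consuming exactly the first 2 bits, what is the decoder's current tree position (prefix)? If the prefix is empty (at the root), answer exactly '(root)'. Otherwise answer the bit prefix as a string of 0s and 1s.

Answer: 01

Derivation:
Bit 0: prefix='0' (no match yet)
Bit 1: prefix='01' (no match yet)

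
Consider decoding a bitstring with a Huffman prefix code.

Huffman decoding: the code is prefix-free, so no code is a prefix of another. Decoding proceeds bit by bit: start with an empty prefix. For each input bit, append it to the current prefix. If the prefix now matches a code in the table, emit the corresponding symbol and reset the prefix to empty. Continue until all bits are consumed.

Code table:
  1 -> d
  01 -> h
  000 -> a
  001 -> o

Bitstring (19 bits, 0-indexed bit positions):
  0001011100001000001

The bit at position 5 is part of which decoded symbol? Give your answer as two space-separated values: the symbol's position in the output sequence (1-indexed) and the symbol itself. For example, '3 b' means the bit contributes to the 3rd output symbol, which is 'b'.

Answer: 3 h

Derivation:
Bit 0: prefix='0' (no match yet)
Bit 1: prefix='00' (no match yet)
Bit 2: prefix='000' -> emit 'a', reset
Bit 3: prefix='1' -> emit 'd', reset
Bit 4: prefix='0' (no match yet)
Bit 5: prefix='01' -> emit 'h', reset
Bit 6: prefix='1' -> emit 'd', reset
Bit 7: prefix='1' -> emit 'd', reset
Bit 8: prefix='0' (no match yet)
Bit 9: prefix='00' (no match yet)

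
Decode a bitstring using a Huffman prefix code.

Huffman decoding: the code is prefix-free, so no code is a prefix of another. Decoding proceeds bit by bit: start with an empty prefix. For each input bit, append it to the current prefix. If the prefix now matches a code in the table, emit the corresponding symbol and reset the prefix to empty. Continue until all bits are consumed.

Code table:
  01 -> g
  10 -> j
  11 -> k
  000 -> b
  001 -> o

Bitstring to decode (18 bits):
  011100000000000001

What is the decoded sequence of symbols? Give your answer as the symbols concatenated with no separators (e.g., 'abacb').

Bit 0: prefix='0' (no match yet)
Bit 1: prefix='01' -> emit 'g', reset
Bit 2: prefix='1' (no match yet)
Bit 3: prefix='11' -> emit 'k', reset
Bit 4: prefix='0' (no match yet)
Bit 5: prefix='00' (no match yet)
Bit 6: prefix='000' -> emit 'b', reset
Bit 7: prefix='0' (no match yet)
Bit 8: prefix='00' (no match yet)
Bit 9: prefix='000' -> emit 'b', reset
Bit 10: prefix='0' (no match yet)
Bit 11: prefix='00' (no match yet)
Bit 12: prefix='000' -> emit 'b', reset
Bit 13: prefix='0' (no match yet)
Bit 14: prefix='00' (no match yet)
Bit 15: prefix='000' -> emit 'b', reset
Bit 16: prefix='0' (no match yet)
Bit 17: prefix='01' -> emit 'g', reset

Answer: gkbbbbg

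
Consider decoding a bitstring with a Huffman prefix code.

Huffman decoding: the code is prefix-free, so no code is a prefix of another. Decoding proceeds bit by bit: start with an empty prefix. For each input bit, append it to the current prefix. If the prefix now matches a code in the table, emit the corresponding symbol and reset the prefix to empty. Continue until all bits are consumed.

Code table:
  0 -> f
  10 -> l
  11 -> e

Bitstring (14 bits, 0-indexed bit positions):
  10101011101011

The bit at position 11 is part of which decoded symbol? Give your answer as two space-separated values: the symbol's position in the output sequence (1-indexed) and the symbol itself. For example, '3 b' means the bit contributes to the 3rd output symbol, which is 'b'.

Answer: 6 l

Derivation:
Bit 0: prefix='1' (no match yet)
Bit 1: prefix='10' -> emit 'l', reset
Bit 2: prefix='1' (no match yet)
Bit 3: prefix='10' -> emit 'l', reset
Bit 4: prefix='1' (no match yet)
Bit 5: prefix='10' -> emit 'l', reset
Bit 6: prefix='1' (no match yet)
Bit 7: prefix='11' -> emit 'e', reset
Bit 8: prefix='1' (no match yet)
Bit 9: prefix='10' -> emit 'l', reset
Bit 10: prefix='1' (no match yet)
Bit 11: prefix='10' -> emit 'l', reset
Bit 12: prefix='1' (no match yet)
Bit 13: prefix='11' -> emit 'e', reset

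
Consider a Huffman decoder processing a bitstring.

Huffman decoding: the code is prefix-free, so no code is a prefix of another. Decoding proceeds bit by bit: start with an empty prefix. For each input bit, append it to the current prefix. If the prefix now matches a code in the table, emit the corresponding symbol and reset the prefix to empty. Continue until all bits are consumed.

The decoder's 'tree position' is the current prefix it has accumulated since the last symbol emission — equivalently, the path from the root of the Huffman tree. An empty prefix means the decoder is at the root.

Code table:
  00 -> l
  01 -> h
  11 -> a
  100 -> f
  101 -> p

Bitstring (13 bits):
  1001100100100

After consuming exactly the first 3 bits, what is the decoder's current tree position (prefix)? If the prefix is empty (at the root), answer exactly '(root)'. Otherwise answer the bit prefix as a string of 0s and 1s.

Bit 0: prefix='1' (no match yet)
Bit 1: prefix='10' (no match yet)
Bit 2: prefix='100' -> emit 'f', reset

Answer: (root)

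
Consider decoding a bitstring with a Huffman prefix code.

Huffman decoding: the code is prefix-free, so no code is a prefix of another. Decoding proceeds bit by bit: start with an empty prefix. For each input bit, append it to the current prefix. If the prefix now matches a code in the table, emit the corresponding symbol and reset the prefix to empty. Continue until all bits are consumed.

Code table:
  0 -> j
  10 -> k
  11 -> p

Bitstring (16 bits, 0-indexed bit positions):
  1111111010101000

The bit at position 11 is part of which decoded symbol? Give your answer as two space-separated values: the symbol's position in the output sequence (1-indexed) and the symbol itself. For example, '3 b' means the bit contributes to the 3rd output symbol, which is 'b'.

Answer: 6 k

Derivation:
Bit 0: prefix='1' (no match yet)
Bit 1: prefix='11' -> emit 'p', reset
Bit 2: prefix='1' (no match yet)
Bit 3: prefix='11' -> emit 'p', reset
Bit 4: prefix='1' (no match yet)
Bit 5: prefix='11' -> emit 'p', reset
Bit 6: prefix='1' (no match yet)
Bit 7: prefix='10' -> emit 'k', reset
Bit 8: prefix='1' (no match yet)
Bit 9: prefix='10' -> emit 'k', reset
Bit 10: prefix='1' (no match yet)
Bit 11: prefix='10' -> emit 'k', reset
Bit 12: prefix='1' (no match yet)
Bit 13: prefix='10' -> emit 'k', reset
Bit 14: prefix='0' -> emit 'j', reset
Bit 15: prefix='0' -> emit 'j', reset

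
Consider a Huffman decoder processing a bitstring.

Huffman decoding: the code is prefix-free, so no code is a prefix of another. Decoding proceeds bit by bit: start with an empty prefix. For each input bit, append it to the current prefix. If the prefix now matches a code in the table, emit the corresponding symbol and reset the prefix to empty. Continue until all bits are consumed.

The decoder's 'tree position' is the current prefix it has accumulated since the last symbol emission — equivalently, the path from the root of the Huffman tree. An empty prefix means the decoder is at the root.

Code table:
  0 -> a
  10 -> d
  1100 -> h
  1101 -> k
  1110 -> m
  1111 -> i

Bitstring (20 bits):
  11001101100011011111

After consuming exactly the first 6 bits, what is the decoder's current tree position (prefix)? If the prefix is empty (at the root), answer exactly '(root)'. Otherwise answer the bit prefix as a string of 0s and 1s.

Answer: 11

Derivation:
Bit 0: prefix='1' (no match yet)
Bit 1: prefix='11' (no match yet)
Bit 2: prefix='110' (no match yet)
Bit 3: prefix='1100' -> emit 'h', reset
Bit 4: prefix='1' (no match yet)
Bit 5: prefix='11' (no match yet)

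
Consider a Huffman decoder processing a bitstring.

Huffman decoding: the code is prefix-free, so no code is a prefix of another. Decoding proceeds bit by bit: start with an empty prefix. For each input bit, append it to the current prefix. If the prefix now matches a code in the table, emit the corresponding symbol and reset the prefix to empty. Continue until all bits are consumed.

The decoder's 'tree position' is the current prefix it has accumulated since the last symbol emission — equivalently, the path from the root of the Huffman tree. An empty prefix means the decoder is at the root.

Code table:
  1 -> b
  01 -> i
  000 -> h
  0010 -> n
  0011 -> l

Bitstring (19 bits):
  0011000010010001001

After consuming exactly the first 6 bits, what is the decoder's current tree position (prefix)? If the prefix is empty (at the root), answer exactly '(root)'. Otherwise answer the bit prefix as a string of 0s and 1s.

Answer: 00

Derivation:
Bit 0: prefix='0' (no match yet)
Bit 1: prefix='00' (no match yet)
Bit 2: prefix='001' (no match yet)
Bit 3: prefix='0011' -> emit 'l', reset
Bit 4: prefix='0' (no match yet)
Bit 5: prefix='00' (no match yet)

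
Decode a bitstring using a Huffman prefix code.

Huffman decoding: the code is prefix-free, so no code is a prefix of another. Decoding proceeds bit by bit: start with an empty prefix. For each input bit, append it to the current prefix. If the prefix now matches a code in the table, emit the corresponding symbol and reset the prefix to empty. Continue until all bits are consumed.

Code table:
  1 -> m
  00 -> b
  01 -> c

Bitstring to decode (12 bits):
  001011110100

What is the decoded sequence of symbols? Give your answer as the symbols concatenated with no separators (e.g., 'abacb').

Bit 0: prefix='0' (no match yet)
Bit 1: prefix='00' -> emit 'b', reset
Bit 2: prefix='1' -> emit 'm', reset
Bit 3: prefix='0' (no match yet)
Bit 4: prefix='01' -> emit 'c', reset
Bit 5: prefix='1' -> emit 'm', reset
Bit 6: prefix='1' -> emit 'm', reset
Bit 7: prefix='1' -> emit 'm', reset
Bit 8: prefix='0' (no match yet)
Bit 9: prefix='01' -> emit 'c', reset
Bit 10: prefix='0' (no match yet)
Bit 11: prefix='00' -> emit 'b', reset

Answer: bmcmmmcb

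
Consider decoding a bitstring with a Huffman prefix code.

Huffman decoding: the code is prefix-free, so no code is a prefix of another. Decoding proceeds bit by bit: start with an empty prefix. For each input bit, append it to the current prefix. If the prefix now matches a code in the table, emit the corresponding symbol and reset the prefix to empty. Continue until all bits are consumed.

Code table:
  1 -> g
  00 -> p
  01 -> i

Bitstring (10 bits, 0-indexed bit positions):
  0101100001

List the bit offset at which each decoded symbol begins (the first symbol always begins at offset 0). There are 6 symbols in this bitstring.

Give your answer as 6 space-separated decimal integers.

Bit 0: prefix='0' (no match yet)
Bit 1: prefix='01' -> emit 'i', reset
Bit 2: prefix='0' (no match yet)
Bit 3: prefix='01' -> emit 'i', reset
Bit 4: prefix='1' -> emit 'g', reset
Bit 5: prefix='0' (no match yet)
Bit 6: prefix='00' -> emit 'p', reset
Bit 7: prefix='0' (no match yet)
Bit 8: prefix='00' -> emit 'p', reset
Bit 9: prefix='1' -> emit 'g', reset

Answer: 0 2 4 5 7 9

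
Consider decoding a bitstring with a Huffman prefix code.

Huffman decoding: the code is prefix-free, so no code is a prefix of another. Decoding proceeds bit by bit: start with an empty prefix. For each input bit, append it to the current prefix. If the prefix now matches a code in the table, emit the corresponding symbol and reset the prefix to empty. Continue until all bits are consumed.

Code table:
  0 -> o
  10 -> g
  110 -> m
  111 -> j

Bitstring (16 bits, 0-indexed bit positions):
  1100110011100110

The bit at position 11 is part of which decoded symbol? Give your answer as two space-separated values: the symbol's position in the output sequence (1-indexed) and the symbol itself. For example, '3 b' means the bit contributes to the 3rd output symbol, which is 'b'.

Bit 0: prefix='1' (no match yet)
Bit 1: prefix='11' (no match yet)
Bit 2: prefix='110' -> emit 'm', reset
Bit 3: prefix='0' -> emit 'o', reset
Bit 4: prefix='1' (no match yet)
Bit 5: prefix='11' (no match yet)
Bit 6: prefix='110' -> emit 'm', reset
Bit 7: prefix='0' -> emit 'o', reset
Bit 8: prefix='1' (no match yet)
Bit 9: prefix='11' (no match yet)
Bit 10: prefix='111' -> emit 'j', reset
Bit 11: prefix='0' -> emit 'o', reset
Bit 12: prefix='0' -> emit 'o', reset
Bit 13: prefix='1' (no match yet)
Bit 14: prefix='11' (no match yet)
Bit 15: prefix='110' -> emit 'm', reset

Answer: 6 o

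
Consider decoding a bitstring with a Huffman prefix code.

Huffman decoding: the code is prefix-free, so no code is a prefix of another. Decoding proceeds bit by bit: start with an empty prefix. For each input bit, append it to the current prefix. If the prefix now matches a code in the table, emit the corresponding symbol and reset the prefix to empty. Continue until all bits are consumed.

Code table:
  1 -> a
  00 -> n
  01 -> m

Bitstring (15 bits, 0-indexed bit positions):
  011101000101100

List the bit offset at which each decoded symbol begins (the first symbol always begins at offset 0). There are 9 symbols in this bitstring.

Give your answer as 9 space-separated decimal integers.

Bit 0: prefix='0' (no match yet)
Bit 1: prefix='01' -> emit 'm', reset
Bit 2: prefix='1' -> emit 'a', reset
Bit 3: prefix='1' -> emit 'a', reset
Bit 4: prefix='0' (no match yet)
Bit 5: prefix='01' -> emit 'm', reset
Bit 6: prefix='0' (no match yet)
Bit 7: prefix='00' -> emit 'n', reset
Bit 8: prefix='0' (no match yet)
Bit 9: prefix='01' -> emit 'm', reset
Bit 10: prefix='0' (no match yet)
Bit 11: prefix='01' -> emit 'm', reset
Bit 12: prefix='1' -> emit 'a', reset
Bit 13: prefix='0' (no match yet)
Bit 14: prefix='00' -> emit 'n', reset

Answer: 0 2 3 4 6 8 10 12 13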